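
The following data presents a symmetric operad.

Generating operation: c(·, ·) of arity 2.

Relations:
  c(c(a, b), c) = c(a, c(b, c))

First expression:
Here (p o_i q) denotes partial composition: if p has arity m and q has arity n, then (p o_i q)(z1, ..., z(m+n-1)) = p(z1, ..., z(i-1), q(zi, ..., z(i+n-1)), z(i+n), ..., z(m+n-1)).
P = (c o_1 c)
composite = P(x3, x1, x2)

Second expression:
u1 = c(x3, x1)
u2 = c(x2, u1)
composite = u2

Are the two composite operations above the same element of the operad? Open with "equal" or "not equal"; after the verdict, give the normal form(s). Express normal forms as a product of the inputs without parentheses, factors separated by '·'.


not equal — first x3 · x1 · x2, second x2 · x3 · x1

The first expression reduces to x3 · x1 · x2
The second expression reduces to x2 · x3 · x1
The forms do not match — not equal.


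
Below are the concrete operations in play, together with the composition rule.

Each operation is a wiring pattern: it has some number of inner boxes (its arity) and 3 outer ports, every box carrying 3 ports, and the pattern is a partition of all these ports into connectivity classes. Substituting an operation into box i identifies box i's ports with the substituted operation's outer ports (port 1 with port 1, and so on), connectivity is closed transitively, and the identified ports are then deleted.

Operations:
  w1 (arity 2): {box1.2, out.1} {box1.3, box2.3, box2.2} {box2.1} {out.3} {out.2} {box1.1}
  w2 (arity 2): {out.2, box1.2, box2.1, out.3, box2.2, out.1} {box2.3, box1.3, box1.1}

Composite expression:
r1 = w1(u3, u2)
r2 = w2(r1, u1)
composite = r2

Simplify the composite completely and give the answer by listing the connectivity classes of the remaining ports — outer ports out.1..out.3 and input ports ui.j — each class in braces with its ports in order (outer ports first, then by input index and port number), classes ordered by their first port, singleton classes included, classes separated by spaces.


Two ports join when wires chain via w2-identified ports.
stage w1: inputs (u3, u2), connectivity {out.1, u3.2} {out.2} {out.3} {u2.1} {u2.2, u2.3, u3.3} {u3.1}, out.j its boundary
stage w2: inputs (u3, u2, u1), connectivity {out.1, out.2, out.3, u1.1, u1.2} {u1.3, u3.2} {u2.1} {u2.2, u2.3, u3.3} {u3.1}, out.j its boundary

{out.1, out.2, out.3, u1.1, u1.2} {u1.3, u3.2} {u2.1} {u2.2, u2.3, u3.3} {u3.1}


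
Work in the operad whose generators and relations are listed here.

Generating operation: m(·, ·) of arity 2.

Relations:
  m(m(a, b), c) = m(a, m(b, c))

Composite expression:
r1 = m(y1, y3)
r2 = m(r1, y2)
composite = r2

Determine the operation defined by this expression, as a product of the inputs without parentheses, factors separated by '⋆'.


y1 ⋆ y3 ⋆ y2


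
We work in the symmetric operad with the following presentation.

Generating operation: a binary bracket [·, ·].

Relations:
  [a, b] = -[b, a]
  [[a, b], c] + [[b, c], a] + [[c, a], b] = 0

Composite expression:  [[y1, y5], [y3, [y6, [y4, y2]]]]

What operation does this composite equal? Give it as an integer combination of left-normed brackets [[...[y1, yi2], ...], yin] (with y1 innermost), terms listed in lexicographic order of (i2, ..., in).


-[[[[[y1, y5], y2], y4], y6], y3] + [[[[[y1, y5], y3], y2], y4], y6] - [[[[[y1, y5], y3], y4], y2], y6] - [[[[[y1, y5], y3], y6], y2], y4] + [[[[[y1, y5], y3], y6], y4], y2] + [[[[[y1, y5], y4], y2], y6], y3] + [[[[[y1, y5], y6], y2], y4], y3] - [[[[[y1, y5], y6], y4], y2], y3]


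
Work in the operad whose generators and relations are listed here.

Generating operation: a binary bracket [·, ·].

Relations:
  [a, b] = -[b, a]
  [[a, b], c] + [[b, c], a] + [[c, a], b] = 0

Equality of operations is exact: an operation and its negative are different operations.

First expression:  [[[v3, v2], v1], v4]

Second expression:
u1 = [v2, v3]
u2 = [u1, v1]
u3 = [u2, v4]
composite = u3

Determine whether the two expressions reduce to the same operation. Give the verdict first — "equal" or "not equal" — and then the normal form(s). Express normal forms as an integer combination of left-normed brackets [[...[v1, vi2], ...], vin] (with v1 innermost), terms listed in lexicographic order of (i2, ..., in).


not equal; the first gives [[[v1, v2], v3], v4] - [[[v1, v3], v2], v4] and the second -[[[v1, v2], v3], v4] + [[[v1, v3], v2], v4]


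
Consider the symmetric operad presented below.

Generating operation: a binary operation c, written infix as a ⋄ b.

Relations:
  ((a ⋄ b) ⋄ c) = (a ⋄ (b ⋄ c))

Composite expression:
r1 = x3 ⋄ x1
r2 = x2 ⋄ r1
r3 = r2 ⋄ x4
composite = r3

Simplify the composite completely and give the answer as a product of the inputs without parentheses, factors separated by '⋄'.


x2 ⋄ x3 ⋄ x1 ⋄ x4


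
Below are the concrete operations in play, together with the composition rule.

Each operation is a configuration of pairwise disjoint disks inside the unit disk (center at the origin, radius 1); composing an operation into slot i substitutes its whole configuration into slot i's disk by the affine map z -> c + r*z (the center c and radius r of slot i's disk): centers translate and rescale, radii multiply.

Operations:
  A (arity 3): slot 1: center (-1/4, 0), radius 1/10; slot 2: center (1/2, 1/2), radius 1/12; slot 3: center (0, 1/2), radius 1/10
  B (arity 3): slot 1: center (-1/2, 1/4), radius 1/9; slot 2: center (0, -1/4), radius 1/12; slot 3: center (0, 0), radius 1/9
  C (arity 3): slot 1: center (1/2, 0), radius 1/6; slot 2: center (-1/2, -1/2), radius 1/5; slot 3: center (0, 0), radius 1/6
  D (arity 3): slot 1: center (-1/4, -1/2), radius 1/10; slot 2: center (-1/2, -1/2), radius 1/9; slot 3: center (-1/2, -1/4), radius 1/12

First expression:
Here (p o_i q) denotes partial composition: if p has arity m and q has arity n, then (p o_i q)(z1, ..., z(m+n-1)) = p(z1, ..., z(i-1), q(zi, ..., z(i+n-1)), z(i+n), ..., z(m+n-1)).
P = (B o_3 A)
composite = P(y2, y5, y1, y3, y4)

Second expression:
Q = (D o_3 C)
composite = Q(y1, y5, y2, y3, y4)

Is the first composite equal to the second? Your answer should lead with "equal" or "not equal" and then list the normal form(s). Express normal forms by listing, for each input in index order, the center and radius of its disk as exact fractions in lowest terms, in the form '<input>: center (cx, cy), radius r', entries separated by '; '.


not equal: they reduce to y1: center (-1/36, 0), radius 1/90; y2: center (-1/2, 1/4), radius 1/9; y3: center (1/18, 1/18), radius 1/108; y4: center (0, 1/18), radius 1/90; y5: center (0, -1/4), radius 1/12 and y1: center (-1/4, -1/2), radius 1/10; y2: center (-11/24, -1/4), radius 1/72; y3: center (-13/24, -7/24), radius 1/60; y4: center (-1/2, -1/4), radius 1/72; y5: center (-1/2, -1/2), radius 1/9


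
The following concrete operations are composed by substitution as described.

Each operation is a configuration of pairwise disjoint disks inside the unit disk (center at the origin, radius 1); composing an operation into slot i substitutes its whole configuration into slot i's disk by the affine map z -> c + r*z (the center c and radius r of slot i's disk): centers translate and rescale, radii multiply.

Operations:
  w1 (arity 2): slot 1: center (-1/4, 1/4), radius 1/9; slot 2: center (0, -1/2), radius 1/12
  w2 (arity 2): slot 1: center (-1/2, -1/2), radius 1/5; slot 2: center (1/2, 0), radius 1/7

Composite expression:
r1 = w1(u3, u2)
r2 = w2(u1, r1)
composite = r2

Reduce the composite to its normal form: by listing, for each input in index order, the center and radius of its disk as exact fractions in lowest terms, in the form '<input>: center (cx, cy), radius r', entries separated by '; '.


u1: center (-1/2, -1/2), radius 1/5; u2: center (1/2, -1/14), radius 1/84; u3: center (13/28, 1/28), radius 1/63

Affine substitution under w2: radii multiply and u-centers shift.
input u1: composing its 1 substitution step yields center (-1/2, -1/2), radius 1/5
input u3: composing its 2 substitution steps yields center (13/28, 1/28), radius 1/63
input u2: composing its 2 substitution steps yields center (1/2, -1/14), radius 1/84


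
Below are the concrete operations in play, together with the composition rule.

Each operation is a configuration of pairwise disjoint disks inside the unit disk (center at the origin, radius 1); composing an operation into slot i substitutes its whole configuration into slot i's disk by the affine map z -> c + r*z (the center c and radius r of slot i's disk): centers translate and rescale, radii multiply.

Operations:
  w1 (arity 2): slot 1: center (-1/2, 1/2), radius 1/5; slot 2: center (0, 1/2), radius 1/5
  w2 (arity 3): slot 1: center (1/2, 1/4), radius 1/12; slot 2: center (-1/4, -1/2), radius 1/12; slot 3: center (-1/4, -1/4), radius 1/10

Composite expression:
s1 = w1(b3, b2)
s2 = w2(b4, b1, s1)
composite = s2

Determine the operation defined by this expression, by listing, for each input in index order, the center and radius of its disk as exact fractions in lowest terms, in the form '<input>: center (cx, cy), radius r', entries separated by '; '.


Below w2, radii multiply path by path; the b-disk centers shift.
b4: after 1 affine step, its disk has center (1/2, 1/4), radius 1/12
b1: after 1 affine step, its disk has center (-1/4, -1/2), radius 1/12
b3: after 2 affine steps, its disk has center (-3/10, -1/5), radius 1/50
b2: after 2 affine steps, its disk has center (-1/4, -1/5), radius 1/50

b1: center (-1/4, -1/2), radius 1/12; b2: center (-1/4, -1/5), radius 1/50; b3: center (-3/10, -1/5), radius 1/50; b4: center (1/2, 1/4), radius 1/12


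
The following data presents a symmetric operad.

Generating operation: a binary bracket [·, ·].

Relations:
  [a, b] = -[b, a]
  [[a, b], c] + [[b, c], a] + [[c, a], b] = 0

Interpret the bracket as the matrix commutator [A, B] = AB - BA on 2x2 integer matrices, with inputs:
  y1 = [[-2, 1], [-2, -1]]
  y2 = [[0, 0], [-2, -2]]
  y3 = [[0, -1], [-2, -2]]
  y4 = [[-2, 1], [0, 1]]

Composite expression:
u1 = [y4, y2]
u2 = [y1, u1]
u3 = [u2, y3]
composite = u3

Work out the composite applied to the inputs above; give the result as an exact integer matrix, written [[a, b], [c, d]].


[[-10, 8], [-36, 10]]

[y4, y2] = [[-2, -2], [-6, 2]]
[y1, [y4, y2]] = [[-10, 6], [2, 10]]
[[y1, [y4, y2]], y3] = [[-10, 8], [-36, 10]]


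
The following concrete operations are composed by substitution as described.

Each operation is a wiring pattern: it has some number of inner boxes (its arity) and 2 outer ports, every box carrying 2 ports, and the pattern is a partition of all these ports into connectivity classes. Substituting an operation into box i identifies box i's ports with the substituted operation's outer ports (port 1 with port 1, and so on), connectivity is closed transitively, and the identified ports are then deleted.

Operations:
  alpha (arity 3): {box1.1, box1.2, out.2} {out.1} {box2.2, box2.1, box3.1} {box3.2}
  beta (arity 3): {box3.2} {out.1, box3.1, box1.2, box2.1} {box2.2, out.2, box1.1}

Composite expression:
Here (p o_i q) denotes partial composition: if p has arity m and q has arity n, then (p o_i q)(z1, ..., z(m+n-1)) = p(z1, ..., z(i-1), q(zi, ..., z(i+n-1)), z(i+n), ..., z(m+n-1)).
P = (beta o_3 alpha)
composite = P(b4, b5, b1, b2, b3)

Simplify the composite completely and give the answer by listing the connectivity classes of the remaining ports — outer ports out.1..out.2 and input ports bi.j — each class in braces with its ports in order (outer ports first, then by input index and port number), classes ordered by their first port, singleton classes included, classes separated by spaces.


{out.1, b4.2, b5.1} {out.2, b4.1, b5.2} {b1.1, b1.2} {b2.1, b2.2, b3.1} {b3.2}

Connectivity passes through glued beta-boundaries; trace each wire chain.
composing alpha on (b1, b2, b3), with out.j its own outer ports: {out.1} {out.2, b1.1, b1.2} {b2.1, b2.2, b3.1} {b3.2}
composing beta on (b4, b5, b1, b2, b3), with out.j its own outer ports: {out.1, b4.2, b5.1} {out.2, b4.1, b5.2} {b1.1, b1.2} {b2.1, b2.2, b3.1} {b3.2}


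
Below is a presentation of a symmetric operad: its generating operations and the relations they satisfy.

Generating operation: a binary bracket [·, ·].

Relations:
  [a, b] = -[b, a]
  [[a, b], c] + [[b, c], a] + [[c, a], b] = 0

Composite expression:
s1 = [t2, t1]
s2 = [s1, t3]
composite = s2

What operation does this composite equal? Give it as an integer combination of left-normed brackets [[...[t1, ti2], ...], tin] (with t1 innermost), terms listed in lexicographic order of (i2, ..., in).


-[[t1, t2], t3]


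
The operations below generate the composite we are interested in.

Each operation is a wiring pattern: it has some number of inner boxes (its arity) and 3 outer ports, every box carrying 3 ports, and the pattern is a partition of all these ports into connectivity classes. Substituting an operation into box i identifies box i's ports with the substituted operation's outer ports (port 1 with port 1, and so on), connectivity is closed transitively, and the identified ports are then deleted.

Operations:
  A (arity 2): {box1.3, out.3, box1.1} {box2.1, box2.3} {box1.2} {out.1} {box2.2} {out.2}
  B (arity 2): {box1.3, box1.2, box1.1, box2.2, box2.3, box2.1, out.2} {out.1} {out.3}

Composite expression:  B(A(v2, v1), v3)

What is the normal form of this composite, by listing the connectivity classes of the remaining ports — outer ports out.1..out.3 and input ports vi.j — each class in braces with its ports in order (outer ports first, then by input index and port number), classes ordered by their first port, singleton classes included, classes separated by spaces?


{out.1} {out.2, v2.1, v2.3, v3.1, v3.2, v3.3} {out.3} {v1.1, v1.3} {v1.2} {v2.2}

Two ports join when wires chain via B-identified ports.
through A, on inputs (v2, v1): {out.1} {out.2} {out.3, v2.1, v2.3} {v1.1, v1.3} {v1.2} {v2.2} (out.j = stage outer ports)
through B, on inputs (v2, v1, v3): {out.1} {out.2, v2.1, v2.3, v3.1, v3.2, v3.3} {out.3} {v1.1, v1.3} {v1.2} {v2.2} (out.j = stage outer ports)


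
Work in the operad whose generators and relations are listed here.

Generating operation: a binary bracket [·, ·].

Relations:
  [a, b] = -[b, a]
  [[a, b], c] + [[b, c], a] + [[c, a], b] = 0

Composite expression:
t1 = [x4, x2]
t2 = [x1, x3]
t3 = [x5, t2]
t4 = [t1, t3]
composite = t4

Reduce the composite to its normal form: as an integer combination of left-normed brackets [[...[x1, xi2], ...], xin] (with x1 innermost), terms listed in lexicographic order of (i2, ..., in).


A multilinear Lie element is pinned by x1-initial words (x1 innermost).
Composite bracket: [[x4, x2], [x5, [x1, x3]]]
Applying ab - ba throughout gives 16 signed words (2^4 = 16).
Keep just the words that open with x1:
  sign of x1x3x5x2x4 is -1, so it contributes -[[[[x1, x3], x5], x2], x4]
  sign of x1x3x5x4x2 is +1, so it contributes +[[[[x1, x3], x5], x4], x2]

-[[[[x1, x3], x5], x2], x4] + [[[[x1, x3], x5], x4], x2]


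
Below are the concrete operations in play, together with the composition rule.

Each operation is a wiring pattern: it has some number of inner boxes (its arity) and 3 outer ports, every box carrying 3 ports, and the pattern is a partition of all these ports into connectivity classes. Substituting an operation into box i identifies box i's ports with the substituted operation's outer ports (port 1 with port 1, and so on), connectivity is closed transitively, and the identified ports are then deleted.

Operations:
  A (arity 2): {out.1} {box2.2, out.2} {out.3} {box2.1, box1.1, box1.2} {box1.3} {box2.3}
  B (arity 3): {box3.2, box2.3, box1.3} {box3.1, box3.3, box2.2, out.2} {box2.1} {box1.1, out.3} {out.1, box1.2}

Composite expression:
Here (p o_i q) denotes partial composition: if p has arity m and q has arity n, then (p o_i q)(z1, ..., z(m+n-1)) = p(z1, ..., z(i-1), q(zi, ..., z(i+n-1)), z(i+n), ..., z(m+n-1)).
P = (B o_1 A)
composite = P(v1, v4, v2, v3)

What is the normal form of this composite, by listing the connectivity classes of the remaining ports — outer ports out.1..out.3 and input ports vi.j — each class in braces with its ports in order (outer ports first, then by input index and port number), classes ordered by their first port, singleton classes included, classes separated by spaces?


{out.1, v4.2} {out.2, v2.2, v3.1, v3.3} {out.3} {v1.1, v1.2, v4.1} {v1.3} {v2.1} {v2.3, v3.2} {v4.3}

Reachability decides: close wires over B-identified ports.
through A, on inputs (v1, v4): {out.1} {out.2, v4.2} {out.3} {v1.1, v1.2, v4.1} {v1.3} {v4.3} (out.j = stage outer ports)
through B, on inputs (v1, v4, v2, v3): {out.1, v4.2} {out.2, v2.2, v3.1, v3.3} {out.3} {v1.1, v1.2, v4.1} {v1.3} {v2.1} {v2.3, v3.2} {v4.3} (out.j = stage outer ports)


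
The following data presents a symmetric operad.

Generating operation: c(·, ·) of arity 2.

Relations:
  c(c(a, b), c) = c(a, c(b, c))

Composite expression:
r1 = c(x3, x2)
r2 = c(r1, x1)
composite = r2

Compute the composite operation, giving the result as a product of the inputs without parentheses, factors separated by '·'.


Under associativity of c, the answer is the x's in reading order.
c(x3, x2) linearizes to x3 · x2
c(c(x3, x2), x1) linearizes to x3 · x2 · x1

x3 · x2 · x1


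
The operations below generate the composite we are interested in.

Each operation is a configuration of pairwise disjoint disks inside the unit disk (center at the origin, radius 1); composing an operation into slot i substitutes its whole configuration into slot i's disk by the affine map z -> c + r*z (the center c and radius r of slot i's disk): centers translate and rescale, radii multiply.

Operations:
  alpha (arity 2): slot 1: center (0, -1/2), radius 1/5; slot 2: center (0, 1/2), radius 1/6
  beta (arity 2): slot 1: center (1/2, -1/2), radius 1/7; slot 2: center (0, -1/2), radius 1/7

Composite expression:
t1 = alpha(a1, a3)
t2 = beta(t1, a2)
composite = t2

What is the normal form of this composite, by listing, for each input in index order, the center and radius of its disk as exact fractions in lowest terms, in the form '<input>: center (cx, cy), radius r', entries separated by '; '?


a1: center (1/2, -4/7), radius 1/35; a2: center (0, -1/2), radius 1/7; a3: center (1/2, -3/7), radius 1/42

Only the slot chain above each a matters under beta; compose those maps.
a1: after 2 affine steps, its disk has center (1/2, -4/7), radius 1/35
a3: after 2 affine steps, its disk has center (1/2, -3/7), radius 1/42
a2: after 1 affine step, its disk has center (0, -1/2), radius 1/7


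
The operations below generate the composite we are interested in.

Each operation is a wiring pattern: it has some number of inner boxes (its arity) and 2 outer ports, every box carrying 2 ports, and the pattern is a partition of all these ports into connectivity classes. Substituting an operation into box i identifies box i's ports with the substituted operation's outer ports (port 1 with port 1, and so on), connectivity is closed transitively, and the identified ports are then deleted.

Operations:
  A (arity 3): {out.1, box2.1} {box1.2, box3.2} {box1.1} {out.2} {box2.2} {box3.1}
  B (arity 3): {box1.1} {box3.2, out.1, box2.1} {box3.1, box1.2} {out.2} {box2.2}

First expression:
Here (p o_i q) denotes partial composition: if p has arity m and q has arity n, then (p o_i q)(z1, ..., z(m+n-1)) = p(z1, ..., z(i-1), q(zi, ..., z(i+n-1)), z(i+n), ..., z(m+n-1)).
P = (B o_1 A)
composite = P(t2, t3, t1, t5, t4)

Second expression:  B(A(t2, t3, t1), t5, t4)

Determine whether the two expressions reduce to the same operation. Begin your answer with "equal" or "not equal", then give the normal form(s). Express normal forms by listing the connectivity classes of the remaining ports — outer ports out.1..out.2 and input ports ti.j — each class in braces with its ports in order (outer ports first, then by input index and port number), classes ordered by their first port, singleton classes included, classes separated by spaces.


equal; the common form is {out.1, t4.2, t5.1} {out.2} {t1.1} {t1.2, t2.2} {t2.1} {t3.1} {t3.2} {t4.1} {t5.2}

The first composite normalizes to {out.1, t4.2, t5.1} {out.2} {t1.1} {t1.2, t2.2} {t2.1} {t3.1} {t3.2} {t4.1} {t5.2}
The second composite normalizes to {out.1, t4.2, t5.1} {out.2} {t1.1} {t1.2, t2.2} {t2.1} {t3.1} {t3.2} {t4.1} {t5.2}
The normal forms match — equal.


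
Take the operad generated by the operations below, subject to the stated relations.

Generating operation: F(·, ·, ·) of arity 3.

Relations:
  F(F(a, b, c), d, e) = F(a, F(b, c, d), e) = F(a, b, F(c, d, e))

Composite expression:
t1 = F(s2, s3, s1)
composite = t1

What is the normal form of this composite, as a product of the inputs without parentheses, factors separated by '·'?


s2 · s3 · s1

Every regrouping of F is equal, so read the s-inputs in written order.
F(s2, s3, s1) flattens to s2 · s3 · s1


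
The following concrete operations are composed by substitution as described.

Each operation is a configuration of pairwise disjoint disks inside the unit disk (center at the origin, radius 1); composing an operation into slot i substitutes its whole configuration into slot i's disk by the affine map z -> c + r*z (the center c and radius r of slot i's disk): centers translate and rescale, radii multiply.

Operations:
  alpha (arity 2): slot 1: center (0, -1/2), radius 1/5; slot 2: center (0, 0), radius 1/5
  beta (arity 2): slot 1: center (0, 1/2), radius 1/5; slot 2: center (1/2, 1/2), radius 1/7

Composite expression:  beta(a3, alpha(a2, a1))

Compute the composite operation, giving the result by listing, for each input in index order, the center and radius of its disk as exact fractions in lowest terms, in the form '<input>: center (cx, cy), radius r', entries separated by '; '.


a1: center (1/2, 1/2), radius 1/35; a2: center (1/2, 3/7), radius 1/35; a3: center (0, 1/2), radius 1/5

Follow each a-input down from beta: c' goes to c + r*c', radius to r*r'.
input a3: applying the 1 nested substitution gives center (0, 1/2), radius 1/5
input a2: applying the 2 nested substitutions gives center (1/2, 3/7), radius 1/35
input a1: applying the 2 nested substitutions gives center (1/2, 1/2), radius 1/35


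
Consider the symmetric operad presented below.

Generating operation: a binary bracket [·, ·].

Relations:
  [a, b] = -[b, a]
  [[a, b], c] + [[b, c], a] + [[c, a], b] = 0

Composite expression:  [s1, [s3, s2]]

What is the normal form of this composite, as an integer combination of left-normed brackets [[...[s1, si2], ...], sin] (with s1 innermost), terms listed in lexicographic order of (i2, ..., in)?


-[[s1, s2], s3] + [[s1, s3], s2]

Expand each bracket as ab - ba; the s1-initial words give the coefficients.
Composite bracket: [s1, [s3, s2]]
Full expansion: 4 signed words from ab - ba (2^2 = 4).
Coefficients come from the s1-initial words:
  s1s2s3 appears with sign -1, giving the term -[[s1, s2], s3]
  s1s3s2 appears with sign +1, giving the term +[[s1, s3], s2]


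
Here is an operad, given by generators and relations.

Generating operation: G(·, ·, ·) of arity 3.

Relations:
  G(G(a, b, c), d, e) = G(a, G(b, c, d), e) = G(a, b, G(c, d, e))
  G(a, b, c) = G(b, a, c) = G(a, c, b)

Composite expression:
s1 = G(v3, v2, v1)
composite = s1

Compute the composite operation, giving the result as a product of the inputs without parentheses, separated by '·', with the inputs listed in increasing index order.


v1 · v2 · v3

Shape and order are irrelevant to G; the v-input set decides.
G(v3, v2, v1) spells out as v3 · v2 · v1
rearranged into index order: v1 · v2 · v3


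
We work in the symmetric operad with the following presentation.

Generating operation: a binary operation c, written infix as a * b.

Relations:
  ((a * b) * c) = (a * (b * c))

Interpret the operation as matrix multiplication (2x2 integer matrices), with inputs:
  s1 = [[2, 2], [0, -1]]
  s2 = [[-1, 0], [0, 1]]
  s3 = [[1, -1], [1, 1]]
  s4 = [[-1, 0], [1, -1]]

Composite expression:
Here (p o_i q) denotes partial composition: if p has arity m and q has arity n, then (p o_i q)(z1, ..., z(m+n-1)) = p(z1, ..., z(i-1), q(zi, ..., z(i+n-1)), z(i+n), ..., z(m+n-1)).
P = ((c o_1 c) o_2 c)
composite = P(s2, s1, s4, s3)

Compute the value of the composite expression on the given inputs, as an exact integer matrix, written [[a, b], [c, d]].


[[2, 2], [0, 2]]

(s1 * s4) = [[0, -2], [-1, 1]]
(s2 * (s1 * s4)) = [[0, 2], [-1, 1]]
((s2 * (s1 * s4)) * s3) = [[2, 2], [0, 2]]


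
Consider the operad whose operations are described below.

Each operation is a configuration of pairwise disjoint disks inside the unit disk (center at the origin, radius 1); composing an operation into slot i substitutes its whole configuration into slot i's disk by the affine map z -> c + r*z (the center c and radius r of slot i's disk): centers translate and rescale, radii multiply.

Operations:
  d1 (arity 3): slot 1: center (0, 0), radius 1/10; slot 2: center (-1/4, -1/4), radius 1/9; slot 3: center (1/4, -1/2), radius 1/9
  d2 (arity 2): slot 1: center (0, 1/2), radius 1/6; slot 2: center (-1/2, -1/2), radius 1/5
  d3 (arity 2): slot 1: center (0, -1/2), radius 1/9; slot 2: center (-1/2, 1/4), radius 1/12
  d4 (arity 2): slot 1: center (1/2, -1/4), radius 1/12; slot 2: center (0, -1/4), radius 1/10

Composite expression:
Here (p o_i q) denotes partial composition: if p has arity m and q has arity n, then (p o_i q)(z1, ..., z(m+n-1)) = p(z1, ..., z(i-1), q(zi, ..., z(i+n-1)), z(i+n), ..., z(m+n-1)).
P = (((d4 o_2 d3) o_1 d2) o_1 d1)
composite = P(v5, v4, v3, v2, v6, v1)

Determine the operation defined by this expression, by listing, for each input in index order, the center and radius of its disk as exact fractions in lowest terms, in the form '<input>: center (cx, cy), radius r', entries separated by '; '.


v1: center (-1/20, -9/40), radius 1/120; v2: center (11/24, -7/24), radius 1/60; v3: center (145/288, -31/144), radius 1/648; v4: center (143/288, -61/288), radius 1/648; v5: center (1/2, -5/24), radius 1/720; v6: center (0, -3/10), radius 1/90


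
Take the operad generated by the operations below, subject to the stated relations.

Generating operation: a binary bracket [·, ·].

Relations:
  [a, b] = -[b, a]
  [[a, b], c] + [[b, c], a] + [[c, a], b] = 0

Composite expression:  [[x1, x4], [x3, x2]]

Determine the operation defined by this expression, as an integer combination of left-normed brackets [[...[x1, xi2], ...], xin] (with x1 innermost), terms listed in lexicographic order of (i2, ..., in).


-[[[x1, x4], x2], x3] + [[[x1, x4], x3], x2]


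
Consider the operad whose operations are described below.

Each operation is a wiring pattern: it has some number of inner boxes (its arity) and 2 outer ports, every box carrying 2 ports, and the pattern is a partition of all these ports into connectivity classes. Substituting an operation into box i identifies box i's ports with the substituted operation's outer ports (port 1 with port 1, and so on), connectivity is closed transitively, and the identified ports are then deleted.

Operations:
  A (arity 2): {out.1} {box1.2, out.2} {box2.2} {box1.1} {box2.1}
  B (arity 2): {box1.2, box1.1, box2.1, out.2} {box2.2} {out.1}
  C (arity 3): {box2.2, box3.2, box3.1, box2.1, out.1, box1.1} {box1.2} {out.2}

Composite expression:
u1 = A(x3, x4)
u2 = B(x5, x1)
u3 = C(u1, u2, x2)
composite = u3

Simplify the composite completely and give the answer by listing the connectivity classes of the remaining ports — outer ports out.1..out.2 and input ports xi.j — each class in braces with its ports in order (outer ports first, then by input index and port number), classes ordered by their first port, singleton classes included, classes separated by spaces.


{out.1, x1.1, x2.1, x2.2, x5.1, x5.2} {out.2} {x1.2} {x3.1} {x3.2} {x4.1} {x4.2}


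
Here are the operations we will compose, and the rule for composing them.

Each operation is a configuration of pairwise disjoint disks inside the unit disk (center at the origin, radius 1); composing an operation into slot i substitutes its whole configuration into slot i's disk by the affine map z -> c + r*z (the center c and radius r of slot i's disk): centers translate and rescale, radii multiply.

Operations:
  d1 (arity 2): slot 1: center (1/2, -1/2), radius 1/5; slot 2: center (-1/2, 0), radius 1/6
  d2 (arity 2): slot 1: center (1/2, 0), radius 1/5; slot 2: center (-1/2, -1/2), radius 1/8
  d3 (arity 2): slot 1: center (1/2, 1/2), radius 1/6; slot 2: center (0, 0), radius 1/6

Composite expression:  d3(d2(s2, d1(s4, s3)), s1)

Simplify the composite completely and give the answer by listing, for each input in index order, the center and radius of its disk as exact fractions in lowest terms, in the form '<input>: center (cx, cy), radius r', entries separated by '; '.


s1: center (0, 0), radius 1/6; s2: center (7/12, 1/2), radius 1/30; s3: center (13/32, 5/12), radius 1/288; s4: center (41/96, 13/32), radius 1/240

Below d3, radii multiply path by path; the s-disk centers shift.
input s2: applying the 2 nested substitutions gives center (7/12, 1/2), radius 1/30
input s4: applying the 3 nested substitutions gives center (41/96, 13/32), radius 1/240
input s3: applying the 3 nested substitutions gives center (13/32, 5/12), radius 1/288
input s1: applying the 1 nested substitution gives center (0, 0), radius 1/6


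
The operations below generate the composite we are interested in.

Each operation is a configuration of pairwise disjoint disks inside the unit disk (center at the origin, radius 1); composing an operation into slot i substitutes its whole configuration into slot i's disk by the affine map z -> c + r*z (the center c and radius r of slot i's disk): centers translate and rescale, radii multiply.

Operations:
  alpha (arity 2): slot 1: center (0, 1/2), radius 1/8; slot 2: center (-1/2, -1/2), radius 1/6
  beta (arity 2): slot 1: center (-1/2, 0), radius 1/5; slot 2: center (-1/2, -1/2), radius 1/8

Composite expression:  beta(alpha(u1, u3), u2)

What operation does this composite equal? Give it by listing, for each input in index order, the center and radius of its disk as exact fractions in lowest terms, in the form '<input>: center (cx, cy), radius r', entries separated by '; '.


Nesting under beta composes maps z -> c + r*z down each u-path.
tracing u1 down its 2-map path: center (-1/2, 1/10), radius 1/40
tracing u3 down its 2-map path: center (-3/5, -1/10), radius 1/30
tracing u2 down its 1-map path: center (-1/2, -1/2), radius 1/8

u1: center (-1/2, 1/10), radius 1/40; u2: center (-1/2, -1/2), radius 1/8; u3: center (-3/5, -1/10), radius 1/30


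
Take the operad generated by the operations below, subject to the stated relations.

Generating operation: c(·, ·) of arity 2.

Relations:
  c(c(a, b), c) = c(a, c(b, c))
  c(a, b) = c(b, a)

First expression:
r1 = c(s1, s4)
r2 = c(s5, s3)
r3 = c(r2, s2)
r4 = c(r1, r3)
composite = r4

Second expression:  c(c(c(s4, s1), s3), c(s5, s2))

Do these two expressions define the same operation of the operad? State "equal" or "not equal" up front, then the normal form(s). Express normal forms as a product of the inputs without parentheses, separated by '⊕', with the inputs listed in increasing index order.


Reducing the first expression gives s1 ⊕ s2 ⊕ s3 ⊕ s4 ⊕ s5
Reducing the second expression gives s1 ⊕ s2 ⊕ s3 ⊕ s4 ⊕ s5
Both agree, so they are equal.

equal: each reduces to s1 ⊕ s2 ⊕ s3 ⊕ s4 ⊕ s5


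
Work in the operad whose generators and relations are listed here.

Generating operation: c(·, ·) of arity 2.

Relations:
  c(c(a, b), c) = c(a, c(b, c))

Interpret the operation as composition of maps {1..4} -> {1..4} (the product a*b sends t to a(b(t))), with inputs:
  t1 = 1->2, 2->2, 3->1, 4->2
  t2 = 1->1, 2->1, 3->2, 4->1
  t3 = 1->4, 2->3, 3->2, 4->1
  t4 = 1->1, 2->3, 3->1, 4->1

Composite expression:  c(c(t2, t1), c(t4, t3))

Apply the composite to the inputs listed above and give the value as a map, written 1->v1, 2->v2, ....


1->1, 2->1, 3->1, 4->1


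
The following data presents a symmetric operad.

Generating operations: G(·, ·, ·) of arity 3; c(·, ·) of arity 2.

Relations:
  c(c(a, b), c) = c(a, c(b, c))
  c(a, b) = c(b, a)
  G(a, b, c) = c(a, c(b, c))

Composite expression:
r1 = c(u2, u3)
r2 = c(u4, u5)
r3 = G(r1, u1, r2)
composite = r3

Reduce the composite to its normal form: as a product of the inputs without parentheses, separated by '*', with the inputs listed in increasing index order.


u1 * u2 * u3 * u4 * u5

With G associative and commutative, the u-input set is all that matters.
c(u2, u3) unparenthesizes to u2 * u3
c(u4, u5) unparenthesizes to u4 * u5
G(c(u2, u3), u1, c(u4, u5)) unparenthesizes to u2 * u3 * u1 * u4 * u5
putting the inputs in ascending order: u1 * u2 * u3 * u4 * u5


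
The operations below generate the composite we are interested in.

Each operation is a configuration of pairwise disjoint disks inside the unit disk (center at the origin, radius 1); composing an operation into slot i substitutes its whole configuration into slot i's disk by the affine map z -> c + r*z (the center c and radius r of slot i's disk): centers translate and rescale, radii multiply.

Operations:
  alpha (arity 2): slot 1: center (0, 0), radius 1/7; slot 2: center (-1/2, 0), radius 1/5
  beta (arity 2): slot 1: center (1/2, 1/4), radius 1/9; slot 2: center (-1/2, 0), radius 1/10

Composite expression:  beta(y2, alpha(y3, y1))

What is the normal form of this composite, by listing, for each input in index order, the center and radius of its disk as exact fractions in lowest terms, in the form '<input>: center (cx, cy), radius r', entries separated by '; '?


Each y-disk chains the slot maps above it in beta; radii multiply.
y2: after 1 affine step, its disk has center (1/2, 1/4), radius 1/9
y3: after 2 affine steps, its disk has center (-1/2, 0), radius 1/70
y1: after 2 affine steps, its disk has center (-11/20, 0), radius 1/50

y1: center (-11/20, 0), radius 1/50; y2: center (1/2, 1/4), radius 1/9; y3: center (-1/2, 0), radius 1/70


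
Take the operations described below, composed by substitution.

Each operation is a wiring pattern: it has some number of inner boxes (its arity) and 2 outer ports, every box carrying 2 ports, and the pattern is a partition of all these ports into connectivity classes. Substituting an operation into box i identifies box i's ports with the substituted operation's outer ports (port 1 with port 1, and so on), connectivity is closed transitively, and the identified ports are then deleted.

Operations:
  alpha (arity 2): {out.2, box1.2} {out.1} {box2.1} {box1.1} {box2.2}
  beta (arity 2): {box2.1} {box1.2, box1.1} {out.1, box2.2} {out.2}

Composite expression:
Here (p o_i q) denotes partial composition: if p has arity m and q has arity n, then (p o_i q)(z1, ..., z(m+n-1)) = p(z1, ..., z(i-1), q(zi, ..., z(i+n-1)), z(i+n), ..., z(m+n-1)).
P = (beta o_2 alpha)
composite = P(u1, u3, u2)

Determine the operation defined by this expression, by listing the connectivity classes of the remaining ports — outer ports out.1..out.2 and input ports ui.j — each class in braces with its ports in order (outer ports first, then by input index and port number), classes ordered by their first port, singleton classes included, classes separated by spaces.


{out.1, u3.2} {out.2} {u1.1, u1.2} {u2.1} {u2.2} {u3.1}

Reachability decides: close wires over beta-identified ports.
the subtree at alpha composes to {out.1} {out.2, u3.2} {u2.1} {u2.2} {u3.1} on (u3, u2); out.j = own outer ports
the subtree at beta composes to {out.1, u3.2} {out.2} {u1.1, u1.2} {u2.1} {u2.2} {u3.1} on (u1, u3, u2); out.j = own outer ports


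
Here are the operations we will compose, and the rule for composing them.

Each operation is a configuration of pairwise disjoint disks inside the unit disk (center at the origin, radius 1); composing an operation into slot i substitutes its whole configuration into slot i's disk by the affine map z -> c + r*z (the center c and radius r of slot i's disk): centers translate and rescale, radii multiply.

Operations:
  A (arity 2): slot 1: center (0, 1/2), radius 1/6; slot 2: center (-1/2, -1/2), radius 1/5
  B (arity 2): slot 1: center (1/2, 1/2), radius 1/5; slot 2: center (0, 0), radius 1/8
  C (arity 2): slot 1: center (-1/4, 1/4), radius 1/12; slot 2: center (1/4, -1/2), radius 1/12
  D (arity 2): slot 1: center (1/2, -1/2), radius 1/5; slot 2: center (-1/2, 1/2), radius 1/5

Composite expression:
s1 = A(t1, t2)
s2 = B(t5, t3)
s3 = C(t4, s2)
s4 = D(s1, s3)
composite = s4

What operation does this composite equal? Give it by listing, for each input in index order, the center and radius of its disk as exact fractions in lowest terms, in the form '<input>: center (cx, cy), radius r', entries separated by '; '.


Follow each t-input down from D: c' goes to c + r*c', radius to r*r'.
input t1: applying the 2 nested substitutions gives center (1/2, -2/5), radius 1/30
input t2: applying the 2 nested substitutions gives center (2/5, -3/5), radius 1/25
input t4: applying the 2 nested substitutions gives center (-11/20, 11/20), radius 1/60
input t5: applying the 3 nested substitutions gives center (-53/120, 49/120), radius 1/300
input t3: applying the 3 nested substitutions gives center (-9/20, 2/5), radius 1/480

t1: center (1/2, -2/5), radius 1/30; t2: center (2/5, -3/5), radius 1/25; t3: center (-9/20, 2/5), radius 1/480; t4: center (-11/20, 11/20), radius 1/60; t5: center (-53/120, 49/120), radius 1/300


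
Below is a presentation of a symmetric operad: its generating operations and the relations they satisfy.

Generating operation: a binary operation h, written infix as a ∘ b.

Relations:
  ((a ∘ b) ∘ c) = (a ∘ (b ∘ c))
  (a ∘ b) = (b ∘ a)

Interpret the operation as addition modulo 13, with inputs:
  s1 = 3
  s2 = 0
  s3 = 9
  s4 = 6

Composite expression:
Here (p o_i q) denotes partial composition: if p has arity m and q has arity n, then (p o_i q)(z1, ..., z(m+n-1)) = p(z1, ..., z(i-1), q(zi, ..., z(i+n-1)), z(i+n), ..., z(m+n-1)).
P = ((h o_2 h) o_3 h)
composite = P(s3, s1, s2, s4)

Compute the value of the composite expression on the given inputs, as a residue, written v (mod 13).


5 (mod 13)

(s2 ∘ s4) = 6
(s1 ∘ (s2 ∘ s4)) = 9
(s3 ∘ (s1 ∘ (s2 ∘ s4))) = 5


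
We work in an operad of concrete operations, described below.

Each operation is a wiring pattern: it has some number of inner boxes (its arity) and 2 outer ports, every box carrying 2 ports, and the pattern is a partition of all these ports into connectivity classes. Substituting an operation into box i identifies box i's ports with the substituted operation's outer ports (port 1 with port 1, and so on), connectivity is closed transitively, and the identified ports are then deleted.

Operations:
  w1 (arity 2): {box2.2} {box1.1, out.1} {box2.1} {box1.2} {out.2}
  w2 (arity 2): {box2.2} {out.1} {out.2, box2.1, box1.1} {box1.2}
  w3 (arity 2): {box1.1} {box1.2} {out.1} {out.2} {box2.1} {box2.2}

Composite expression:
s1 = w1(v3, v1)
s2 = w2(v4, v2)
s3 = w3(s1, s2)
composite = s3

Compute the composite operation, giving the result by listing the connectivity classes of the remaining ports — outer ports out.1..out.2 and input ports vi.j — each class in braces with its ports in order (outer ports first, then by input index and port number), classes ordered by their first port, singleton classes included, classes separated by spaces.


{out.1} {out.2} {v1.1} {v1.2} {v2.1, v4.1} {v2.2} {v3.1} {v3.2} {v4.2}

After gluing at w3, chains via deleted ports link the v-ports.
through w1, on inputs (v3, v1): {out.1, v3.1} {out.2} {v1.1} {v1.2} {v3.2} (out.j = stage outer ports)
through w2, on inputs (v4, v2): {out.1} {out.2, v2.1, v4.1} {v2.2} {v4.2} (out.j = stage outer ports)
through w3, on inputs (v3, v1, v4, v2): {out.1} {out.2} {v1.1} {v1.2} {v2.1, v4.1} {v2.2} {v3.1} {v3.2} {v4.2} (out.j = stage outer ports)


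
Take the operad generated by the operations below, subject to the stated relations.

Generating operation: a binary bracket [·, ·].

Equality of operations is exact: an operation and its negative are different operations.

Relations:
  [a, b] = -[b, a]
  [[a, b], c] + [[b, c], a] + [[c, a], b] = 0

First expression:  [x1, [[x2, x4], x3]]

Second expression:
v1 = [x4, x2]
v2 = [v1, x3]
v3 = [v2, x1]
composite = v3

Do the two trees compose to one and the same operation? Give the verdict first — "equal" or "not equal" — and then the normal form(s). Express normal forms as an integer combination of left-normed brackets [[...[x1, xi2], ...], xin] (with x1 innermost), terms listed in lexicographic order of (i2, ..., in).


equal — both sides give [[[x1, x2], x4], x3] - [[[x1, x3], x2], x4] + [[[x1, x3], x4], x2] - [[[x1, x4], x2], x3]

Normal form of the first expression: [[[x1, x2], x4], x3] - [[[x1, x3], x2], x4] + [[[x1, x3], x4], x2] - [[[x1, x4], x2], x3]
Normal form of the second expression: [[[x1, x2], x4], x3] - [[[x1, x3], x2], x4] + [[[x1, x3], x4], x2] - [[[x1, x4], x2], x3]
The normal forms match — equal.
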